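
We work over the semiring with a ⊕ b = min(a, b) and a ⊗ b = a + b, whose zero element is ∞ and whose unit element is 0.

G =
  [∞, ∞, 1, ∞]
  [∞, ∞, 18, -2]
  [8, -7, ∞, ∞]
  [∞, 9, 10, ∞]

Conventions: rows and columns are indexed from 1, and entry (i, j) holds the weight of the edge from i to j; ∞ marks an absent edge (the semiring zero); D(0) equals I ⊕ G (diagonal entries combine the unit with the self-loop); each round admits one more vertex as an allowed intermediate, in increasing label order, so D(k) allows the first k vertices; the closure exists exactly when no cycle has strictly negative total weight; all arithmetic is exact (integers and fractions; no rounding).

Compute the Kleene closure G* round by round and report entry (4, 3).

D(0):
  [0, ∞, 1, ∞]
  [∞, 0, 18, -2]
  [8, -7, 0, ∞]
  [∞, 9, 10, 0]
D(1):
  [0, ∞, 1, ∞]
  [∞, 0, 18, -2]
  [8, -7, 0, ∞]
  [∞, 9, 10, 0]
D(2):
  [0, ∞, 1, ∞]
  [∞, 0, 18, -2]
  [8, -7, 0, -9]
  [∞, 9, 10, 0]
D(3):
  [0, -6, 1, -8]
  [26, 0, 18, -2]
  [8, -7, 0, -9]
  [18, 3, 10, 0]
D(4):
  [0, -6, 1, -8]
  [16, 0, 8, -2]
  [8, -7, 0, -9]
  [18, 3, 10, 0]
Answer: G*[4][3] = 10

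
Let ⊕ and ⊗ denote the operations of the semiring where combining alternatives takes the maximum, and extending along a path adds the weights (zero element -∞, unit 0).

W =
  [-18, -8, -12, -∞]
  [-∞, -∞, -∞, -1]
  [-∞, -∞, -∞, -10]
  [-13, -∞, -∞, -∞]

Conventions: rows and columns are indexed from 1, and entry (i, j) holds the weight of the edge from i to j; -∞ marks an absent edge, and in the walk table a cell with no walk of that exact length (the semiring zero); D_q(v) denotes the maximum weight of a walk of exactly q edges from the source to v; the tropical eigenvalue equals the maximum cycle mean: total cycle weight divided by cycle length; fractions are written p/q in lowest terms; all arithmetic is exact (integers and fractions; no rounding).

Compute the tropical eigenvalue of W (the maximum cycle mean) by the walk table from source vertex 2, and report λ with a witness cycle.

q=0: [-∞, 0, -∞, -∞]
q=1: [-∞, -∞, -∞, -1]
q=2: [-14, -∞, -∞, -∞]
q=3: [-32, -22, -26, -∞]
q=4: [-50, -40, -44, -23]
Optimal cycle mean attained by: cycle 1->2->4->1, total (-8) + (-1) + (-13), length 3.
Answer: λ = -22/3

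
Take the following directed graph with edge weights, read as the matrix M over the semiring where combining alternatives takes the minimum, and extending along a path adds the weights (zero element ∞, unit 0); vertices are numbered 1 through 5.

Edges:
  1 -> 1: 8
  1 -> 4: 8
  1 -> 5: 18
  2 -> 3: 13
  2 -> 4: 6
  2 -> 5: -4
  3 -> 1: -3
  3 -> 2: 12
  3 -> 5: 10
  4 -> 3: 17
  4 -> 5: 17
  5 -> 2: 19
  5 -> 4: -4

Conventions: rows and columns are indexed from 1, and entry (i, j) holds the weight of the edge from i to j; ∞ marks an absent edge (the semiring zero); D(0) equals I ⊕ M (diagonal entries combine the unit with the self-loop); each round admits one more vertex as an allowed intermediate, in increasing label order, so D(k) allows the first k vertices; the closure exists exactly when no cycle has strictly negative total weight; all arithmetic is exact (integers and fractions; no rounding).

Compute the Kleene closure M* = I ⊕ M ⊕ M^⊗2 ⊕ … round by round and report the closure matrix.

D(0):
  [0, ∞, ∞, 8, 18]
  [∞, 0, 13, 6, -4]
  [-3, 12, 0, ∞, 10]
  [∞, ∞, 17, 0, 17]
  [∞, 19, ∞, -4, 0]
D(1):
  [0, ∞, ∞, 8, 18]
  [∞, 0, 13, 6, -4]
  [-3, 12, 0, 5, 10]
  [∞, ∞, 17, 0, 17]
  [∞, 19, ∞, -4, 0]
D(2):
  [0, ∞, ∞, 8, 18]
  [∞, 0, 13, 6, -4]
  [-3, 12, 0, 5, 8]
  [∞, ∞, 17, 0, 17]
  [∞, 19, 32, -4, 0]
D(3):
  [0, ∞, ∞, 8, 18]
  [10, 0, 13, 6, -4]
  [-3, 12, 0, 5, 8]
  [14, 29, 17, 0, 17]
  [29, 19, 32, -4, 0]
D(4):
  [0, 37, 25, 8, 18]
  [10, 0, 13, 6, -4]
  [-3, 12, 0, 5, 8]
  [14, 29, 17, 0, 17]
  [10, 19, 13, -4, 0]
D(5):
  [0, 37, 25, 8, 18]
  [6, 0, 9, -8, -4]
  [-3, 12, 0, 4, 8]
  [14, 29, 17, 0, 17]
  [10, 19, 13, -4, 0]
Answer: M* = [[0, 37, 25, 8, 18], [6, 0, 9, -8, -4], [-3, 12, 0, 4, 8], [14, 29, 17, 0, 17], [10, 19, 13, -4, 0]]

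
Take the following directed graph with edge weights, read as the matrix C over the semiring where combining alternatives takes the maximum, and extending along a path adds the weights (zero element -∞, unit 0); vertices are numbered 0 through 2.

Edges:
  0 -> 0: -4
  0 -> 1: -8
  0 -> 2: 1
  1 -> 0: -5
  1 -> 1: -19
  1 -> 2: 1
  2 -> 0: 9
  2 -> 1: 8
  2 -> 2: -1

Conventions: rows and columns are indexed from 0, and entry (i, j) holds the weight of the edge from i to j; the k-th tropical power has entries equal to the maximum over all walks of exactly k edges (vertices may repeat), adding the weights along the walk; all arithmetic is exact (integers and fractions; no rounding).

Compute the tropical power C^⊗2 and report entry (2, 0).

C^⊗2:
  [10, 9, 0]
  [10, 9, 0]
  [8, 7, 10]
Key observation: the optimum is the walk 2->2->0, with weight (-1) + 9 = 8.
Optimal value attained by: walk 2->2->0.
Answer: (C^⊗2)[2][0] = 8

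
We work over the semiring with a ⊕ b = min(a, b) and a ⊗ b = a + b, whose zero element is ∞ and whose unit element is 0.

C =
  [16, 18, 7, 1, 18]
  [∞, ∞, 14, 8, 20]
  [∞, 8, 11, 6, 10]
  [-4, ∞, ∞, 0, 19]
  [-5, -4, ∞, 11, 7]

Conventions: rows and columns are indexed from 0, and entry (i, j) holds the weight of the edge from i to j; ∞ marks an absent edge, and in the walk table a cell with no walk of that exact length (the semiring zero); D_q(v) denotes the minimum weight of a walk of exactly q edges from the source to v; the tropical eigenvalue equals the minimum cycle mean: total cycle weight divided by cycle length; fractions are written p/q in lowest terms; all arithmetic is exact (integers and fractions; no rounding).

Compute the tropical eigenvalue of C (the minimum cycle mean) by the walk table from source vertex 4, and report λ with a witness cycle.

q=0: [∞, ∞, ∞, ∞, 0]
q=1: [-5, -4, ∞, 11, 7]
q=2: [2, 3, 2, -4, 13]
q=3: [-8, 9, 9, -4, 12]
q=4: [-8, 8, -1, -7, 10]
q=5: [-11, 6, -1, -7, 9]
Optimal cycle mean attained by: cycle 0->3->0, total 1 + (-4), length 2.
Answer: λ = -3/2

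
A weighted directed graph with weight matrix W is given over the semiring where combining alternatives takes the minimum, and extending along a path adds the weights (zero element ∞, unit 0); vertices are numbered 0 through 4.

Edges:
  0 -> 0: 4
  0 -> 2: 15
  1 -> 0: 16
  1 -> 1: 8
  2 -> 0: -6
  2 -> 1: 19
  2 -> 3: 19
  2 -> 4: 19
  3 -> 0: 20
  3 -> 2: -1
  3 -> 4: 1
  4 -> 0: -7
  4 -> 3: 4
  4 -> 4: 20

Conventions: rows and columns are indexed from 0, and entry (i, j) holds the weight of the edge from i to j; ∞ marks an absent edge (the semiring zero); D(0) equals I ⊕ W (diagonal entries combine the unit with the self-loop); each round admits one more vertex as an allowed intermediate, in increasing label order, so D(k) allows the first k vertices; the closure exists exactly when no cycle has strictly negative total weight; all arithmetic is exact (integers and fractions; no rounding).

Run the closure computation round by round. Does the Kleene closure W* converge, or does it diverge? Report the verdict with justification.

D(0):
  [0, ∞, 15, ∞, ∞]
  [16, 0, ∞, ∞, ∞]
  [-6, 19, 0, 19, 19]
  [20, ∞, -1, 0, 1]
  [-7, ∞, ∞, 4, 0]
D(1):
  [0, ∞, 15, ∞, ∞]
  [16, 0, 31, ∞, ∞]
  [-6, 19, 0, 19, 19]
  [20, ∞, -1, 0, 1]
  [-7, ∞, 8, 4, 0]
D(2):
  [0, ∞, 15, ∞, ∞]
  [16, 0, 31, ∞, ∞]
  [-6, 19, 0, 19, 19]
  [20, ∞, -1, 0, 1]
  [-7, ∞, 8, 4, 0]
D(3):
  [0, 34, 15, 34, 34]
  [16, 0, 31, 50, 50]
  [-6, 19, 0, 19, 19]
  [-7, 18, -1, 0, 1]
  [-7, 27, 8, 4, 0]
D(4):
  [0, 34, 15, 34, 34]
  [16, 0, 31, 50, 50]
  [-6, 19, 0, 19, 19]
  [-7, 18, -1, 0, 1]
  [-7, 22, 3, 4, 0]
D(5):
  [0, 34, 15, 34, 34]
  [16, 0, 31, 50, 50]
  [-6, 19, 0, 19, 19]
  [-7, 18, -1, 0, 1]
  [-7, 22, 3, 4, 0]
Key observation: every diagonal entry stays at the unit through all rounds, so no improving cycle exists.
Answer: CONVERGES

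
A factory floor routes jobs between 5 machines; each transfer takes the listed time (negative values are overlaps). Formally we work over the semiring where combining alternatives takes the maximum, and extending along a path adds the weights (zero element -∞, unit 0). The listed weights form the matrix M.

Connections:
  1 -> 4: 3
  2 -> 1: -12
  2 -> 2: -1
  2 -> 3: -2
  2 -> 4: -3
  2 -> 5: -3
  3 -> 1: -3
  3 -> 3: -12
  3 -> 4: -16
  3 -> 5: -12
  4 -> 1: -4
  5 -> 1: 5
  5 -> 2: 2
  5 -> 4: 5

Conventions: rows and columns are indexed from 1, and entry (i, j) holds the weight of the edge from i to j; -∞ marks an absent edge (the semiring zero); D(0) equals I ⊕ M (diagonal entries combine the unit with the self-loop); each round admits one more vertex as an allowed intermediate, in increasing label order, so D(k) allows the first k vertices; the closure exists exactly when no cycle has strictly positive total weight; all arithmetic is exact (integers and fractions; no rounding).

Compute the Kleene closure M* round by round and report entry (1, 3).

D(0):
  [0, -∞, -∞, 3, -∞]
  [-12, 0, -2, -3, -3]
  [-3, -∞, 0, -16, -12]
  [-4, -∞, -∞, 0, -∞]
  [5, 2, -∞, 5, 0]
D(1):
  [0, -∞, -∞, 3, -∞]
  [-12, 0, -2, -3, -3]
  [-3, -∞, 0, 0, -12]
  [-4, -∞, -∞, 0, -∞]
  [5, 2, -∞, 8, 0]
D(2):
  [0, -∞, -∞, 3, -∞]
  [-12, 0, -2, -3, -3]
  [-3, -∞, 0, 0, -12]
  [-4, -∞, -∞, 0, -∞]
  [5, 2, 0, 8, 0]
D(3):
  [0, -∞, -∞, 3, -∞]
  [-5, 0, -2, -2, -3]
  [-3, -∞, 0, 0, -12]
  [-4, -∞, -∞, 0, -∞]
  [5, 2, 0, 8, 0]
D(4):
  [0, -∞, -∞, 3, -∞]
  [-5, 0, -2, -2, -3]
  [-3, -∞, 0, 0, -12]
  [-4, -∞, -∞, 0, -∞]
  [5, 2, 0, 8, 0]
D(5):
  [0, -∞, -∞, 3, -∞]
  [2, 0, -2, 5, -3]
  [-3, -10, 0, 0, -12]
  [-4, -∞, -∞, 0, -∞]
  [5, 2, 0, 8, 0]
Answer: M*[1][3] = -∞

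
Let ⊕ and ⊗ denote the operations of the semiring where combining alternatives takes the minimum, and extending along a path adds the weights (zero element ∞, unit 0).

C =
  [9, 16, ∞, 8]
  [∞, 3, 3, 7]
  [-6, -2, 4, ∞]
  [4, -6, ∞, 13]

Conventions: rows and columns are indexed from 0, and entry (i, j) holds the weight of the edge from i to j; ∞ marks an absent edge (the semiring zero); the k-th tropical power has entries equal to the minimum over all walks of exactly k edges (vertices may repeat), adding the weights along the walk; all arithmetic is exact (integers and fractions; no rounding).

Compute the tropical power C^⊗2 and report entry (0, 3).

C^⊗2:
  [12, 2, 19, 17]
  [-3, 1, 6, 10]
  [-2, 1, 1, 2]
  [13, -3, -3, 1]
Key observation: the optimum is the walk 0->0->3, with weight 9 + 8 = 17.
Optimal value attained by: walk 0->0->3.
Answer: (C^⊗2)[0][3] = 17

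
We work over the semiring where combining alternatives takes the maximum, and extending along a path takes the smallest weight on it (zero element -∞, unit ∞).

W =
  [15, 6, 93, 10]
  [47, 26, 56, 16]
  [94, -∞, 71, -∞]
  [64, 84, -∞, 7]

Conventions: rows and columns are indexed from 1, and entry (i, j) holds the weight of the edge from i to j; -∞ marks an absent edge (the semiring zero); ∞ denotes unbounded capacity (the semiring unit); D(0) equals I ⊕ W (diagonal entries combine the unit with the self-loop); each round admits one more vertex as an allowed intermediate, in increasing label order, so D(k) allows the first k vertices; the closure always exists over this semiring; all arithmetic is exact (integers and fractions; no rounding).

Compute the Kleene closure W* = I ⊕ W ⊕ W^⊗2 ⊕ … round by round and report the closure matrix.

D(0):
  [∞, 6, 93, 10]
  [47, ∞, 56, 16]
  [94, -∞, ∞, -∞]
  [64, 84, -∞, ∞]
D(1):
  [∞, 6, 93, 10]
  [47, ∞, 56, 16]
  [94, 6, ∞, 10]
  [64, 84, 64, ∞]
D(2):
  [∞, 6, 93, 10]
  [47, ∞, 56, 16]
  [94, 6, ∞, 10]
  [64, 84, 64, ∞]
D(3):
  [∞, 6, 93, 10]
  [56, ∞, 56, 16]
  [94, 6, ∞, 10]
  [64, 84, 64, ∞]
D(4):
  [∞, 10, 93, 10]
  [56, ∞, 56, 16]
  [94, 10, ∞, 10]
  [64, 84, 64, ∞]
Answer: W* = [[∞, 10, 93, 10], [56, ∞, 56, 16], [94, 10, ∞, 10], [64, 84, 64, ∞]]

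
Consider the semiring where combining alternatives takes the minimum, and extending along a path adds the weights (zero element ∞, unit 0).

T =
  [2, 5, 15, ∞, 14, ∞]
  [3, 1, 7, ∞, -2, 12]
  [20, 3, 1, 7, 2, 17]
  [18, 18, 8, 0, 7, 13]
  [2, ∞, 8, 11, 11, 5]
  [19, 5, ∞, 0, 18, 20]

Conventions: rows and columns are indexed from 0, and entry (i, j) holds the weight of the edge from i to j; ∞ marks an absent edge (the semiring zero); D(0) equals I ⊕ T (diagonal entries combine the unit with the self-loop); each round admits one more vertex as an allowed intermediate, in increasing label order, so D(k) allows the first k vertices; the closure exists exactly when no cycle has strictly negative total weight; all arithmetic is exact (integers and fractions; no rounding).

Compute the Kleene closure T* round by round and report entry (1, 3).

D(0):
  [0, 5, 15, ∞, 14, ∞]
  [3, 0, 7, ∞, -2, 12]
  [20, 3, 0, 7, 2, 17]
  [18, 18, 8, 0, 7, 13]
  [2, ∞, 8, 11, 0, 5]
  [19, 5, ∞, 0, 18, 0]
D(1):
  [0, 5, 15, ∞, 14, ∞]
  [3, 0, 7, ∞, -2, 12]
  [20, 3, 0, 7, 2, 17]
  [18, 18, 8, 0, 7, 13]
  [2, 7, 8, 11, 0, 5]
  [19, 5, 34, 0, 18, 0]
D(2):
  [0, 5, 12, ∞, 3, 17]
  [3, 0, 7, ∞, -2, 12]
  [6, 3, 0, 7, 1, 15]
  [18, 18, 8, 0, 7, 13]
  [2, 7, 8, 11, 0, 5]
  [8, 5, 12, 0, 3, 0]
D(3):
  [0, 5, 12, 19, 3, 17]
  [3, 0, 7, 14, -2, 12]
  [6, 3, 0, 7, 1, 15]
  [14, 11, 8, 0, 7, 13]
  [2, 7, 8, 11, 0, 5]
  [8, 5, 12, 0, 3, 0]
D(4):
  [0, 5, 12, 19, 3, 17]
  [3, 0, 7, 14, -2, 12]
  [6, 3, 0, 7, 1, 15]
  [14, 11, 8, 0, 7, 13]
  [2, 7, 8, 11, 0, 5]
  [8, 5, 8, 0, 3, 0]
D(5):
  [0, 5, 11, 14, 3, 8]
  [0, 0, 6, 9, -2, 3]
  [3, 3, 0, 7, 1, 6]
  [9, 11, 8, 0, 7, 12]
  [2, 7, 8, 11, 0, 5]
  [5, 5, 8, 0, 3, 0]
D(6):
  [0, 5, 11, 8, 3, 8]
  [0, 0, 6, 3, -2, 3]
  [3, 3, 0, 6, 1, 6]
  [9, 11, 8, 0, 7, 12]
  [2, 7, 8, 5, 0, 5]
  [5, 5, 8, 0, 3, 0]
Answer: T*[1][3] = 3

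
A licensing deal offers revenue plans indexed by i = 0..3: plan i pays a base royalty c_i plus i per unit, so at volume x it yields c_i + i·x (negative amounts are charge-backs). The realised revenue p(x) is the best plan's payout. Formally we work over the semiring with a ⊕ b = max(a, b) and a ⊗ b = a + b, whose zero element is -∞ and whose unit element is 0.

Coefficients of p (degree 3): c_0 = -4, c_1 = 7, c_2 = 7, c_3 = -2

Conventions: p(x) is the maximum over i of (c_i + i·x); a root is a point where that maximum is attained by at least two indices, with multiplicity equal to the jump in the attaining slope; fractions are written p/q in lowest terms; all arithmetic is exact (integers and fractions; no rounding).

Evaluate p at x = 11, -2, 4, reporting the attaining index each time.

p(11) = max(-4+0·11=-4, 7+1·11=18, 7+2·11=29, -2+3·11=31) = 31 (attained by i=3)
p(-2) = max(-4+0·(-2)=-4, 7+1·(-2)=5, 7+2·(-2)=3, -2+3·(-2)=-8) = 5 (attained by i=1)
p(4) = max(-4+0·4=-4, 7+1·4=11, 7+2·4=15, -2+3·4=10) = 15 (attained by i=2)
Answer: p(11) = 31; p(-2) = 5; p(4) = 15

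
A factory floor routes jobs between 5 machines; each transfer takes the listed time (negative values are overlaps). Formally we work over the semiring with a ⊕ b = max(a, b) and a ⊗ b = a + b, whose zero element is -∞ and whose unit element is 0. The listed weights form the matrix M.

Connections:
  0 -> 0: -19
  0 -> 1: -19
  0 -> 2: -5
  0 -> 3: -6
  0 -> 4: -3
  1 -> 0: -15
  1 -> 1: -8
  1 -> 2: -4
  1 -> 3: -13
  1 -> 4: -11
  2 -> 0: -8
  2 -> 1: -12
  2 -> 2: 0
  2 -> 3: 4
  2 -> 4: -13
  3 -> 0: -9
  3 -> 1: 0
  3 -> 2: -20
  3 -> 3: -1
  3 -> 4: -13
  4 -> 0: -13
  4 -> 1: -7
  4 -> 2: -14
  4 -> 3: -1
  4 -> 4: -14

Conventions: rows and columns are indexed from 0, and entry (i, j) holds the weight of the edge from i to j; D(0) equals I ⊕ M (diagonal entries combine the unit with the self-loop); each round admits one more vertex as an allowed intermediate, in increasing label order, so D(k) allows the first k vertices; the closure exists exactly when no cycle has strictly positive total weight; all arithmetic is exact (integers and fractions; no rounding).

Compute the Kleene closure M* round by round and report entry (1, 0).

D(0):
  [0, -19, -5, -6, -3]
  [-15, 0, -4, -13, -11]
  [-8, -12, 0, 4, -13]
  [-9, 0, -20, 0, -13]
  [-13, -7, -14, -1, 0]
D(1):
  [0, -19, -5, -6, -3]
  [-15, 0, -4, -13, -11]
  [-8, -12, 0, 4, -11]
  [-9, 0, -14, 0, -12]
  [-13, -7, -14, -1, 0]
D(2):
  [0, -19, -5, -6, -3]
  [-15, 0, -4, -13, -11]
  [-8, -12, 0, 4, -11]
  [-9, 0, -4, 0, -11]
  [-13, -7, -11, -1, 0]
D(3):
  [0, -17, -5, -1, -3]
  [-12, 0, -4, 0, -11]
  [-8, -12, 0, 4, -11]
  [-9, 0, -4, 0, -11]
  [-13, -7, -11, -1, 0]
D(4):
  [0, -1, -5, -1, -3]
  [-9, 0, -4, 0, -11]
  [-5, 4, 0, 4, -7]
  [-9, 0, -4, 0, -11]
  [-10, -1, -5, -1, 0]
D(5):
  [0, -1, -5, -1, -3]
  [-9, 0, -4, 0, -11]
  [-5, 4, 0, 4, -7]
  [-9, 0, -4, 0, -11]
  [-10, -1, -5, -1, 0]
Answer: M*[1][0] = -9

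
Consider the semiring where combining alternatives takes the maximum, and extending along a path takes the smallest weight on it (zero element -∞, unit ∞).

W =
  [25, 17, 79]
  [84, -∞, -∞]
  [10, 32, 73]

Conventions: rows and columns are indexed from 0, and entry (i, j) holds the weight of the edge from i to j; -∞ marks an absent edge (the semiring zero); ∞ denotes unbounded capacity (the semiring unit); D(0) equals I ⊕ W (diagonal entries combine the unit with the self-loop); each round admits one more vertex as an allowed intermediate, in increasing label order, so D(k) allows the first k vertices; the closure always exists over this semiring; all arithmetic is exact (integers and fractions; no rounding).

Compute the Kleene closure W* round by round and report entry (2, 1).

D(0):
  [∞, 17, 79]
  [84, ∞, -∞]
  [10, 32, ∞]
D(1):
  [∞, 17, 79]
  [84, ∞, 79]
  [10, 32, ∞]
D(2):
  [∞, 17, 79]
  [84, ∞, 79]
  [32, 32, ∞]
D(3):
  [∞, 32, 79]
  [84, ∞, 79]
  [32, 32, ∞]
Answer: W*[2][1] = 32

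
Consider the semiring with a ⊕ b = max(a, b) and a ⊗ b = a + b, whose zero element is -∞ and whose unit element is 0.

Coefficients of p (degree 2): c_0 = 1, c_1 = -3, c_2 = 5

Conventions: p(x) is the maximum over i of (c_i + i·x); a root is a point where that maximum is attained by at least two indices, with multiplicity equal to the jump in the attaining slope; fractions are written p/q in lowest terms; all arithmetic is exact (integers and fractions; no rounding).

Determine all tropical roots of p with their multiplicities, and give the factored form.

hull edge (i=0, c=1) to (i=2, c=5): slope 2, span 2
Factored form: p(x) = 5 ⊗ (x ⊕ (-2)) ⊗ (x ⊕ (-2))
Answer: roots = -2 (mult 2)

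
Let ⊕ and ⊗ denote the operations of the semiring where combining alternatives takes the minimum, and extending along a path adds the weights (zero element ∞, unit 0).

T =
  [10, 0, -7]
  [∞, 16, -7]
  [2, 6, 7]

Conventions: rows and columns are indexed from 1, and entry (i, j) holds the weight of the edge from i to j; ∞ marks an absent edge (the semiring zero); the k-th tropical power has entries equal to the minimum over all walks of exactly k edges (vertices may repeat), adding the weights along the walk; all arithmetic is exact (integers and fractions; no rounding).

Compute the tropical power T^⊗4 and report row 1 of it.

T^⊗2:
  [-5, -1, -7]
  [-5, -1, 0]
  [9, 2, -5]
T^⊗3:
  [-5, -5, -12]
  [2, -5, -12]
  [-3, 1, -5]
T^⊗4:
  [-10, -6, -12]
  [-10, -6, -12]
  [-3, -3, -10]
Answer: row 1 of T^⊗4 = [-10, -6, -12]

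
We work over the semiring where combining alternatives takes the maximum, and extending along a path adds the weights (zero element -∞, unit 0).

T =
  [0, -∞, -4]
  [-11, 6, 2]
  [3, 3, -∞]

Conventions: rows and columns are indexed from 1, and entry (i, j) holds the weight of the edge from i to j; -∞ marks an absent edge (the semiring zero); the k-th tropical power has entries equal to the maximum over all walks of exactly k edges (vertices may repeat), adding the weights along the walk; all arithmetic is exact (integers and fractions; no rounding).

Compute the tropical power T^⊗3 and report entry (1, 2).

T^⊗2:
  [0, -1, -4]
  [5, 12, 8]
  [3, 9, 5]
T^⊗3:
  [0, 5, 1]
  [11, 18, 14]
  [8, 15, 11]
Key observation: the optimum is the walk 1->3->2->2, with weight (-4) + 3 + 6 = 5.
Optimal value attained by: walk 1->3->2->2.
Answer: (T^⊗3)[1][2] = 5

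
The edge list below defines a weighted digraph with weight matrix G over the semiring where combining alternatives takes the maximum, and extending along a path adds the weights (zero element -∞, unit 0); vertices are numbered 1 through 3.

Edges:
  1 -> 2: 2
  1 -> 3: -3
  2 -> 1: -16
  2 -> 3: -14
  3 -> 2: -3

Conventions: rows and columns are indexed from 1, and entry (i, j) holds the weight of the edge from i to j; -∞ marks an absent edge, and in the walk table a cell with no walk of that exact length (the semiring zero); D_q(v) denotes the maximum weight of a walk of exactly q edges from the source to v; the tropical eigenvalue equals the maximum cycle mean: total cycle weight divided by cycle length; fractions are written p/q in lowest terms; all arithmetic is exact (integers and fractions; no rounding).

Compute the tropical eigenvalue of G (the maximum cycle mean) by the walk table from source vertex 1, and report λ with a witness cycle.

q=0: [0, -∞, -∞]
q=1: [-∞, 2, -3]
q=2: [-14, -6, -12]
q=3: [-22, -12, -17]
Optimal cycle mean attained by: cycle 1->2->1, total 2 + (-16), length 2.
Answer: λ = -7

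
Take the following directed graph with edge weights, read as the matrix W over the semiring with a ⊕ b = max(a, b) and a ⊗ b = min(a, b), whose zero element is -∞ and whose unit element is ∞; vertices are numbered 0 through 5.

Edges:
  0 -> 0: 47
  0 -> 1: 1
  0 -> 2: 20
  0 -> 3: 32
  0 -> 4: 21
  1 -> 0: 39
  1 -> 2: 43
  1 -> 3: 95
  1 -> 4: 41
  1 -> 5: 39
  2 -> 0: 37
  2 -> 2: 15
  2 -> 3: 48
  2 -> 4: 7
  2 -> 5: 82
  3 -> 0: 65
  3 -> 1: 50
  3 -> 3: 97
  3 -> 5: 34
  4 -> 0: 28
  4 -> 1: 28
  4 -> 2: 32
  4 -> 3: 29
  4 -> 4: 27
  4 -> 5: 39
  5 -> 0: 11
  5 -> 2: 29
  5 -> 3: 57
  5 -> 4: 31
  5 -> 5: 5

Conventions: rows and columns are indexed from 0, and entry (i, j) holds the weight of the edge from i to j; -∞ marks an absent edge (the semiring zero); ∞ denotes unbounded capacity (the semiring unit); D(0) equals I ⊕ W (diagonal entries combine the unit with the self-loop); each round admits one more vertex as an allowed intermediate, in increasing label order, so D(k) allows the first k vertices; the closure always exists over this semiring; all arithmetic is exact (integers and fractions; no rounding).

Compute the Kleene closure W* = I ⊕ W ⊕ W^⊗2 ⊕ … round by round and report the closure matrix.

D(0):
  [∞, 1, 20, 32, 21, -∞]
  [39, ∞, 43, 95, 41, 39]
  [37, -∞, ∞, 48, 7, 82]
  [65, 50, -∞, ∞, -∞, 34]
  [28, 28, 32, 29, ∞, 39]
  [11, -∞, 29, 57, 31, ∞]
D(1):
  [∞, 1, 20, 32, 21, -∞]
  [39, ∞, 43, 95, 41, 39]
  [37, 1, ∞, 48, 21, 82]
  [65, 50, 20, ∞, 21, 34]
  [28, 28, 32, 29, ∞, 39]
  [11, 1, 29, 57, 31, ∞]
D(2):
  [∞, 1, 20, 32, 21, 1]
  [39, ∞, 43, 95, 41, 39]
  [37, 1, ∞, 48, 21, 82]
  [65, 50, 43, ∞, 41, 39]
  [28, 28, 32, 29, ∞, 39]
  [11, 1, 29, 57, 31, ∞]
D(3):
  [∞, 1, 20, 32, 21, 20]
  [39, ∞, 43, 95, 41, 43]
  [37, 1, ∞, 48, 21, 82]
  [65, 50, 43, ∞, 41, 43]
  [32, 28, 32, 32, ∞, 39]
  [29, 1, 29, 57, 31, ∞]
D(4):
  [∞, 32, 32, 32, 32, 32]
  [65, ∞, 43, 95, 41, 43]
  [48, 48, ∞, 48, 41, 82]
  [65, 50, 43, ∞, 41, 43]
  [32, 32, 32, 32, ∞, 39]
  [57, 50, 43, 57, 41, ∞]
D(5):
  [∞, 32, 32, 32, 32, 32]
  [65, ∞, 43, 95, 41, 43]
  [48, 48, ∞, 48, 41, 82]
  [65, 50, 43, ∞, 41, 43]
  [32, 32, 32, 32, ∞, 39]
  [57, 50, 43, 57, 41, ∞]
D(6):
  [∞, 32, 32, 32, 32, 32]
  [65, ∞, 43, 95, 41, 43]
  [57, 50, ∞, 57, 41, 82]
  [65, 50, 43, ∞, 41, 43]
  [39, 39, 39, 39, ∞, 39]
  [57, 50, 43, 57, 41, ∞]
Answer: W* = [[∞, 32, 32, 32, 32, 32], [65, ∞, 43, 95, 41, 43], [57, 50, ∞, 57, 41, 82], [65, 50, 43, ∞, 41, 43], [39, 39, 39, 39, ∞, 39], [57, 50, 43, 57, 41, ∞]]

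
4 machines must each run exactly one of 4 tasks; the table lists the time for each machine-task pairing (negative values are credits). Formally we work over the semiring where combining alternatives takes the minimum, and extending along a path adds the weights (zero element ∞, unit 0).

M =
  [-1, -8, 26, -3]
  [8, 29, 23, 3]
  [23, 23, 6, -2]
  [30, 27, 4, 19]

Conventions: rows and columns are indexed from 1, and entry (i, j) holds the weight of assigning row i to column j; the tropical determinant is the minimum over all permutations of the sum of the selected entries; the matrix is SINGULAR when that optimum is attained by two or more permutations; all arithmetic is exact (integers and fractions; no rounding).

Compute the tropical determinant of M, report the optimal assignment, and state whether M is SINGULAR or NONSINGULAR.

σ = (1, 2, 3, 4): (-1) + 29 + 6 + 19 = 53
σ = (1, 2, 4, 3): (-1) + 29 + (-2) + 4 = 30
σ = (1, 3, 2, 4): (-1) + 23 + 23 + 19 = 64
σ = (1, 3, 4, 2): (-1) + 23 + (-2) + 27 = 47
σ = (1, 4, 2, 3): (-1) + 3 + 23 + 4 = 29
σ = (1, 4, 3, 2): (-1) + 3 + 6 + 27 = 35
σ = (2, 1, 3, 4): (-8) + 8 + 6 + 19 = 25
σ = (2, 1, 4, 3): (-8) + 8 + (-2) + 4 = 2
σ = (2, 3, 1, 4): (-8) + 23 + 23 + 19 = 57
σ = (2, 3, 4, 1): (-8) + 23 + (-2) + 30 = 43
σ = (2, 4, 1, 3): (-8) + 3 + 23 + 4 = 22
σ = (2, 4, 3, 1): (-8) + 3 + 6 + 30 = 31
σ = (3, 1, 2, 4): 26 + 8 + 23 + 19 = 76
σ = (3, 1, 4, 2): 26 + 8 + (-2) + 27 = 59
σ = (3, 2, 1, 4): 26 + 29 + 23 + 19 = 97
σ = (3, 2, 4, 1): 26 + 29 + (-2) + 30 = 83
σ = (3, 4, 1, 2): 26 + 3 + 23 + 27 = 79
σ = (3, 4, 2, 1): 26 + 3 + 23 + 30 = 82
σ = (4, 1, 2, 3): (-3) + 8 + 23 + 4 = 32
σ = (4, 1, 3, 2): (-3) + 8 + 6 + 27 = 38
σ = (4, 2, 1, 3): (-3) + 29 + 23 + 4 = 53
σ = (4, 2, 3, 1): (-3) + 29 + 6 + 30 = 62
σ = (4, 3, 1, 2): (-3) + 23 + 23 + 27 = 70
σ = (4, 3, 2, 1): (-3) + 23 + 23 + 30 = 73
Optimal value attained by: σ = (2, 1, 4, 3).
Answer: det⊕(M) = 2; verdict: NONSINGULAR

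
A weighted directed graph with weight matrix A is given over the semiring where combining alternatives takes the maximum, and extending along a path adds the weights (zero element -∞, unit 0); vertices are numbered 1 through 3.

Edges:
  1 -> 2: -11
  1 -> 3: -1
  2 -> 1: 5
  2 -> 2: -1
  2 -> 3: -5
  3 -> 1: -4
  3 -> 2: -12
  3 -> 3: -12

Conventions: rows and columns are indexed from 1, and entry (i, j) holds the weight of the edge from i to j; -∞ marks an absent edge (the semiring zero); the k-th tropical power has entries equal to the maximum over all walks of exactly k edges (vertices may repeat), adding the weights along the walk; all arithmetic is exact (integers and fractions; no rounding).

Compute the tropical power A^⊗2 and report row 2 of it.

A^⊗2:
  [-5, -12, -13]
  [4, -2, 4]
  [-7, -13, -5]
Answer: row 2 of A^⊗2 = [4, -2, 4]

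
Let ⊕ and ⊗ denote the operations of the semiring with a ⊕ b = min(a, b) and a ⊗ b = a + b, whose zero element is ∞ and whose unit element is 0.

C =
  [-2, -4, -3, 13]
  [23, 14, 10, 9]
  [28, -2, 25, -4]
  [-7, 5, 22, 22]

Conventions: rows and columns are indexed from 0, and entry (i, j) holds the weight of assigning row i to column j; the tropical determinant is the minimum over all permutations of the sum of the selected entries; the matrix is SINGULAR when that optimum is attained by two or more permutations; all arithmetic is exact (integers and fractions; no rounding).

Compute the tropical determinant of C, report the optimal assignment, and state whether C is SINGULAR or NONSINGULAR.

σ = (0, 1, 2, 3): (-2) + 14 + 25 + 22 = 59
σ = (0, 1, 3, 2): (-2) + 14 + (-4) + 22 = 30
σ = (0, 2, 1, 3): (-2) + 10 + (-2) + 22 = 28
σ = (0, 2, 3, 1): (-2) + 10 + (-4) + 5 = 9
σ = (0, 3, 1, 2): (-2) + 9 + (-2) + 22 = 27
σ = (0, 3, 2, 1): (-2) + 9 + 25 + 5 = 37
σ = (1, 0, 2, 3): (-4) + 23 + 25 + 22 = 66
σ = (1, 0, 3, 2): (-4) + 23 + (-4) + 22 = 37
σ = (1, 2, 0, 3): (-4) + 10 + 28 + 22 = 56
σ = (1, 2, 3, 0): (-4) + 10 + (-4) + (-7) = -5
σ = (1, 3, 0, 2): (-4) + 9 + 28 + 22 = 55
σ = (1, 3, 2, 0): (-4) + 9 + 25 + (-7) = 23
σ = (2, 0, 1, 3): (-3) + 23 + (-2) + 22 = 40
σ = (2, 0, 3, 1): (-3) + 23 + (-4) + 5 = 21
σ = (2, 1, 0, 3): (-3) + 14 + 28 + 22 = 61
σ = (2, 1, 3, 0): (-3) + 14 + (-4) + (-7) = 0
σ = (2, 3, 0, 1): (-3) + 9 + 28 + 5 = 39
σ = (2, 3, 1, 0): (-3) + 9 + (-2) + (-7) = -3
σ = (3, 0, 1, 2): 13 + 23 + (-2) + 22 = 56
σ = (3, 0, 2, 1): 13 + 23 + 25 + 5 = 66
σ = (3, 1, 0, 2): 13 + 14 + 28 + 22 = 77
σ = (3, 1, 2, 0): 13 + 14 + 25 + (-7) = 45
σ = (3, 2, 0, 1): 13 + 10 + 28 + 5 = 56
σ = (3, 2, 1, 0): 13 + 10 + (-2) + (-7) = 14
Optimal value attained by: σ = (1, 2, 3, 0).
Answer: det⊕(C) = -5; verdict: NONSINGULAR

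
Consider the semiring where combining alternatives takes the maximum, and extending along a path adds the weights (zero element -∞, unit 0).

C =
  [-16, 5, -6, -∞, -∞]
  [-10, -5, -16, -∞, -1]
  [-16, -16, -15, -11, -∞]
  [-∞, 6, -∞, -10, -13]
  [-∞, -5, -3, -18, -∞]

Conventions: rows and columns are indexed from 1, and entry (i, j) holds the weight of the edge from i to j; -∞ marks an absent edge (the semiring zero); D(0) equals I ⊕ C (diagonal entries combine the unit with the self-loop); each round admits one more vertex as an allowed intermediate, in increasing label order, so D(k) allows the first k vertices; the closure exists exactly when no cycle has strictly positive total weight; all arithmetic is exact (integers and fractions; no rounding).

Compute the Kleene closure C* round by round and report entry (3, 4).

D(0):
  [0, 5, -6, -∞, -∞]
  [-10, 0, -16, -∞, -1]
  [-16, -16, 0, -11, -∞]
  [-∞, 6, -∞, 0, -13]
  [-∞, -5, -3, -18, 0]
D(1):
  [0, 5, -6, -∞, -∞]
  [-10, 0, -16, -∞, -1]
  [-16, -11, 0, -11, -∞]
  [-∞, 6, -∞, 0, -13]
  [-∞, -5, -3, -18, 0]
D(2):
  [0, 5, -6, -∞, 4]
  [-10, 0, -16, -∞, -1]
  [-16, -11, 0, -11, -12]
  [-4, 6, -10, 0, 5]
  [-15, -5, -3, -18, 0]
D(3):
  [0, 5, -6, -17, 4]
  [-10, 0, -16, -27, -1]
  [-16, -11, 0, -11, -12]
  [-4, 6, -10, 0, 5]
  [-15, -5, -3, -14, 0]
D(4):
  [0, 5, -6, -17, 4]
  [-10, 0, -16, -27, -1]
  [-15, -5, 0, -11, -6]
  [-4, 6, -10, 0, 5]
  [-15, -5, -3, -14, 0]
D(5):
  [0, 5, 1, -10, 4]
  [-10, 0, -4, -15, -1]
  [-15, -5, 0, -11, -6]
  [-4, 6, 2, 0, 5]
  [-15, -5, -3, -14, 0]
Answer: C*[3][4] = -11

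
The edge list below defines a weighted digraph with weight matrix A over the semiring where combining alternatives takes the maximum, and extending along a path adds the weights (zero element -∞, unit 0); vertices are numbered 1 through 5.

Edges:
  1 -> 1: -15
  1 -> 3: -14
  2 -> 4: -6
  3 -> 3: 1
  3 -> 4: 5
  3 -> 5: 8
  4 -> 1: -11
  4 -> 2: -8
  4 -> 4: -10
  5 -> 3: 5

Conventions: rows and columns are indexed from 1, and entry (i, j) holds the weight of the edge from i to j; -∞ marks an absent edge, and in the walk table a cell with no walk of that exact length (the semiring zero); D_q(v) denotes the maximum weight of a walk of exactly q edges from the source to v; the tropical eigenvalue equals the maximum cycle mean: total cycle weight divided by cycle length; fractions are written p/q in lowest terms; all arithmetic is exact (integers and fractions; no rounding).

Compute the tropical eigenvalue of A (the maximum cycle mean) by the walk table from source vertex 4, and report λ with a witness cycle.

q=0: [-∞, -∞, -∞, 0, -∞]
q=1: [-11, -8, -∞, -10, -∞]
q=2: [-21, -18, -25, -14, -∞]
q=3: [-25, -22, -24, -20, -17]
q=4: [-31, -28, -12, -19, -16]
q=5: [-30, -27, -11, -7, -4]
Optimal cycle mean attained by: cycle 3->5->3, total 8 + 5, length 2.
Answer: λ = 13/2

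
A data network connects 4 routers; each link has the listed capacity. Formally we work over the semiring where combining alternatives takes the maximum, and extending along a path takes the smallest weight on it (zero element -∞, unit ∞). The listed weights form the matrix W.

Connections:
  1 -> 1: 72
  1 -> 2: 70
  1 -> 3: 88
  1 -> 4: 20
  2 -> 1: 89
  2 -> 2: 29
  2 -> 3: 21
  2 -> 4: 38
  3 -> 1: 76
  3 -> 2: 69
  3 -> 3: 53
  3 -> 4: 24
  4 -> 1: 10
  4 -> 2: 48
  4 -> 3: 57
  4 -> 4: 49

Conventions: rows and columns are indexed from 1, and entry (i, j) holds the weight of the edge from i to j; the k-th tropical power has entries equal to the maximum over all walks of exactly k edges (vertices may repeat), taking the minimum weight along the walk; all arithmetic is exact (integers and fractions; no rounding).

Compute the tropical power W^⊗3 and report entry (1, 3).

W^⊗2:
  [76, 70, 72, 38]
  [72, 70, 88, 38]
  [72, 70, 76, 38]
  [57, 57, 53, 49]
W^⊗3:
  [72, 70, 76, 38]
  [76, 70, 72, 38]
  [76, 70, 72, 38]
  [57, 57, 57, 49]
Key observation: the optimum is the walk 1->3->1->3, with weight 88 min 76 min 88 = 76.
Optimal value attained by: walk 1->3->1->3.
Answer: (W^⊗3)[1][3] = 76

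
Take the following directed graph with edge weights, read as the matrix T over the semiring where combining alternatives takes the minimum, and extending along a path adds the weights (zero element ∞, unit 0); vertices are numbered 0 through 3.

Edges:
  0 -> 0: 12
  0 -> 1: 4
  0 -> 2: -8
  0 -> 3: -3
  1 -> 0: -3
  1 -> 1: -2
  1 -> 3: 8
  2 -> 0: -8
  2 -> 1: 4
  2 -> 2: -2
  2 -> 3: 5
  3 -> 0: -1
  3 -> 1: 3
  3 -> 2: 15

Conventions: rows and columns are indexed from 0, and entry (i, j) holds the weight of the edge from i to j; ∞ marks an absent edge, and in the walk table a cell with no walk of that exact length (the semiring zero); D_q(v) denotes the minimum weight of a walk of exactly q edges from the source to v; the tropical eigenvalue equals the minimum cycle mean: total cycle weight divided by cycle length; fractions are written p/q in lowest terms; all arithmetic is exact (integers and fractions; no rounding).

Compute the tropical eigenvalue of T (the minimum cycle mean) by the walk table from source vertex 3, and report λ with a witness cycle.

q=0: [∞, ∞, ∞, 0]
q=1: [-1, 3, 15, ∞]
q=2: [0, 1, -9, -4]
q=3: [-17, -5, -11, -4]
q=4: [-19, -13, -25, -20]
Optimal cycle mean attained by: cycle 0->2->0, total (-8) + (-8), length 2.
Answer: λ = -8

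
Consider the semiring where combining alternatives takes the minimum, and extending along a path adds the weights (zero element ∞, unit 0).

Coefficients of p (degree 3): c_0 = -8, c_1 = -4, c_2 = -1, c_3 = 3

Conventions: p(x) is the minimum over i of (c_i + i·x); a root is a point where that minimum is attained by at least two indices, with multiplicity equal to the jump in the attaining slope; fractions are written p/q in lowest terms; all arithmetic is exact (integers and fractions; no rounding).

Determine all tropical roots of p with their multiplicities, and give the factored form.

hull edge (i=0, c=-8) to (i=2, c=-1): slope 7/2, span 2
hull edge (i=2, c=-1) to (i=3, c=3): slope 4, span 1
Factored form: p(x) = 3 ⊗ (x ⊕ (-4)) ⊗ (x ⊕ (-7/2)) ⊗ (x ⊕ (-7/2))
Answer: roots = -4 (mult 1), -7/2 (mult 2)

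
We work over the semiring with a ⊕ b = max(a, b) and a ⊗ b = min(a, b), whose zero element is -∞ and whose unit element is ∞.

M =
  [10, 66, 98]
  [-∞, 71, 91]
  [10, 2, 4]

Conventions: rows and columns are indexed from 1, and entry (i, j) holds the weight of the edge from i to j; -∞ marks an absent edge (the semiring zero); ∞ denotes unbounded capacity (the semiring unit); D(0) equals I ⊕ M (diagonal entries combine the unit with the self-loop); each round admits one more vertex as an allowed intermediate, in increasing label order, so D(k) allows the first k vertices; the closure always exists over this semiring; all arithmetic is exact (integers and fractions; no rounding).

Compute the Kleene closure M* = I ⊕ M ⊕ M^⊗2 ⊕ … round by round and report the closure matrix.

D(0):
  [∞, 66, 98]
  [-∞, ∞, 91]
  [10, 2, ∞]
D(1):
  [∞, 66, 98]
  [-∞, ∞, 91]
  [10, 10, ∞]
D(2):
  [∞, 66, 98]
  [-∞, ∞, 91]
  [10, 10, ∞]
D(3):
  [∞, 66, 98]
  [10, ∞, 91]
  [10, 10, ∞]
Answer: M* = [[∞, 66, 98], [10, ∞, 91], [10, 10, ∞]]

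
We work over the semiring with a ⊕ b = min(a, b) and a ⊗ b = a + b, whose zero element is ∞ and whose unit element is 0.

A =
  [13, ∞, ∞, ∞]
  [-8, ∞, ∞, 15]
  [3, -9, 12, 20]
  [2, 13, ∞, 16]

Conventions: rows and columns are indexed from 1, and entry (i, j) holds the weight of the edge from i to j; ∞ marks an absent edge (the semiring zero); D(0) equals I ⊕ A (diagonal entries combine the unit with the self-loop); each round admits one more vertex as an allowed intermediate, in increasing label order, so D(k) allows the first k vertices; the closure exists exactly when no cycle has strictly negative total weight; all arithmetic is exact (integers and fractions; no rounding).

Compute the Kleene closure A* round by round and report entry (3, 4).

D(0):
  [0, ∞, ∞, ∞]
  [-8, 0, ∞, 15]
  [3, -9, 0, 20]
  [2, 13, ∞, 0]
D(1):
  [0, ∞, ∞, ∞]
  [-8, 0, ∞, 15]
  [3, -9, 0, 20]
  [2, 13, ∞, 0]
D(2):
  [0, ∞, ∞, ∞]
  [-8, 0, ∞, 15]
  [-17, -9, 0, 6]
  [2, 13, ∞, 0]
D(3):
  [0, ∞, ∞, ∞]
  [-8, 0, ∞, 15]
  [-17, -9, 0, 6]
  [2, 13, ∞, 0]
D(4):
  [0, ∞, ∞, ∞]
  [-8, 0, ∞, 15]
  [-17, -9, 0, 6]
  [2, 13, ∞, 0]
Answer: A*[3][4] = 6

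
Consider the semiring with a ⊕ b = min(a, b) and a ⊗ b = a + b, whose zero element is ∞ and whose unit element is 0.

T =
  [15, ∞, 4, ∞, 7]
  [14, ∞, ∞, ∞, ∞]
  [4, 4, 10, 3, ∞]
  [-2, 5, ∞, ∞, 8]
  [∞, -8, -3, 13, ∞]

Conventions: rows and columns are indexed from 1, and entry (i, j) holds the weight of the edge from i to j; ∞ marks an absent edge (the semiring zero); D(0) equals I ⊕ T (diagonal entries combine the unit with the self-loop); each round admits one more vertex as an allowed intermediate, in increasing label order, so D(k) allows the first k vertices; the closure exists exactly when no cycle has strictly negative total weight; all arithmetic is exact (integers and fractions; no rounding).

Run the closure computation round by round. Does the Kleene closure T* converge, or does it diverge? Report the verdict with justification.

D(0):
  [0, ∞, 4, ∞, 7]
  [14, 0, ∞, ∞, ∞]
  [4, 4, 0, 3, ∞]
  [-2, 5, ∞, 0, 8]
  [∞, -8, -3, 13, 0]
D(1):
  [0, ∞, 4, ∞, 7]
  [14, 0, 18, ∞, 21]
  [4, 4, 0, 3, 11]
  [-2, 5, 2, 0, 5]
  [∞, -8, -3, 13, 0]
D(2):
  [0, ∞, 4, ∞, 7]
  [14, 0, 18, ∞, 21]
  [4, 4, 0, 3, 11]
  [-2, 5, 2, 0, 5]
  [6, -8, -3, 13, 0]
D(3):
  [0, 8, 4, 7, 7]
  [14, 0, 18, 21, 21]
  [4, 4, 0, 3, 11]
  [-2, 5, 2, 0, 5]
  [1, -8, -3, 0, 0]
D(4):
  [0, 8, 4, 7, 7]
  [14, 0, 18, 21, 21]
  [1, 4, 0, 3, 8]
  [-2, 5, 2, 0, 5]
  [-2, -8, -3, 0, 0]
D(5):
  [0, -1, 4, 7, 7]
  [14, 0, 18, 21, 21]
  [1, 0, 0, 3, 8]
  [-2, -3, 2, 0, 5]
  [-2, -8, -3, 0, 0]
Key observation: every diagonal entry stays at the unit through all rounds, so no improving cycle exists.
Answer: CONVERGES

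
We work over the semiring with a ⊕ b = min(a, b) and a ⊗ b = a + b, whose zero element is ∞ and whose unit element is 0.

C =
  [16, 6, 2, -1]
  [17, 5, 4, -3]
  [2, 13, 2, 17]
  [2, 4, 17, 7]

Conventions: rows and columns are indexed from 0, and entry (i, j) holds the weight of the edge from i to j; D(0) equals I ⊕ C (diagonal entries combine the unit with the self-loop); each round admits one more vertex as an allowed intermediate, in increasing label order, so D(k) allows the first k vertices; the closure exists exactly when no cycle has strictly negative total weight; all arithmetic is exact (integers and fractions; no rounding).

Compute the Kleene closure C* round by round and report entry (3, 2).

D(0):
  [0, 6, 2, -1]
  [17, 0, 4, -3]
  [2, 13, 0, 17]
  [2, 4, 17, 0]
D(1):
  [0, 6, 2, -1]
  [17, 0, 4, -3]
  [2, 8, 0, 1]
  [2, 4, 4, 0]
D(2):
  [0, 6, 2, -1]
  [17, 0, 4, -3]
  [2, 8, 0, 1]
  [2, 4, 4, 0]
D(3):
  [0, 6, 2, -1]
  [6, 0, 4, -3]
  [2, 8, 0, 1]
  [2, 4, 4, 0]
D(4):
  [0, 3, 2, -1]
  [-1, 0, 1, -3]
  [2, 5, 0, 1]
  [2, 4, 4, 0]
Answer: C*[3][2] = 4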